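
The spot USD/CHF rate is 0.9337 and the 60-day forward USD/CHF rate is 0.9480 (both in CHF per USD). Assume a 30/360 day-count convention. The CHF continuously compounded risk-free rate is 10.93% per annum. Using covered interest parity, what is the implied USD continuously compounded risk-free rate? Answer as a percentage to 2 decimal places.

F = S·e^((r_CHF − r_USD)T) ⇒ r_USD = r_CHF − ln(F/S)/T
ln(0.9480/0.9337) = 0.015199; /(60/360) = 0.091194
r_USD = 0.1093 − 0.091194 = 0.018106
r_USD = 1.81%

1.81%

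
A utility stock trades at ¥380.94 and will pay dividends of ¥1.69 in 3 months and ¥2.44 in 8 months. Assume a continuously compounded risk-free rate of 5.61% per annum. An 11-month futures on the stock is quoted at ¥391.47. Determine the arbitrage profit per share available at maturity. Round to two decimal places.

PV(dividends) I = 1.69·e^(−0.0561·3/12) + 2.44·e^(−0.0561·8/12) = 4.0169
Fair futures F* = (S − I)·e^(rT) = (380.94 − 4.0169)·e^0.051425 = 376.9231 × 1.052770 = 396.8133
Market ¥391.47 < fair 396.8133: forward underpriced → reverse cash-and-carry (short the stock, invest proceeds at r, pay the dividends, go long the forward).
Profit at T = |F_mkt − F*| = |391.47 − 396.8133| = ¥5.34 per share

¥5.34 per share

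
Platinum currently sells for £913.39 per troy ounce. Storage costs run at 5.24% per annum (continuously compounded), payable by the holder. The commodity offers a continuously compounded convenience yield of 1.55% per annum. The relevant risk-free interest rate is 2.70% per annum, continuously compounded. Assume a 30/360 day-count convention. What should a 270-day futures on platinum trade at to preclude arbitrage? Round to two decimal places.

Net carry = r + u − y = 0.0270 + 0.0524 − 0.0155 = 0.0639
F = S·e^((r+u−y)T) = 913.39 · e^(0.0639 × 270/360) = 913.39 · e^0.047925
= 913.39 × 1.049092 = £958.23 per troy ounce

£958.23 per troy ounce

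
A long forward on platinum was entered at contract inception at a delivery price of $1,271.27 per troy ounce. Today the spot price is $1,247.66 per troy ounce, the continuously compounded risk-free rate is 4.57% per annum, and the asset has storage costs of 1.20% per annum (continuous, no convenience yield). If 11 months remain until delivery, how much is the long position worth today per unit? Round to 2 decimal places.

$42.35 per troy ounce

Current fair forward for the remaining 11 months: F = S·e^((r + u)·T), (r + u) = 0.0457 + 0.0120 = 0.0577
F = 1247.66 · e^(0.0577 × 11/12) = 1247.66 × 1.05431542 = 1315.4272
Value of long forward = (F − K)·e^(−rT) = (1315.4272 − 1271.27) · e^(−0.0457·11/12)
= 44.1572 × 0.95897366 = 42.35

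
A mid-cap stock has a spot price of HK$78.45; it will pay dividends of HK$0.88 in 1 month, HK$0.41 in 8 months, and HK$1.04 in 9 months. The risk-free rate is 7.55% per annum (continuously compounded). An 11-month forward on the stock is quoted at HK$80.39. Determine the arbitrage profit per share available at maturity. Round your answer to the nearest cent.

HK$1.27 per share

PV(dividends) I = 0.88·e^(−0.0755·1/12) + 0.41·e^(−0.0755·8/12) + 1.04·e^(−0.0755·9/12) = 2.2471
Fair forward F* = (S − I)·e^(rT) = (78.45 − 2.2471)·e^0.069208 = 76.2029 × 1.071659 = 81.6635
Market HK$80.39 < fair 81.6635: forward underpriced → reverse cash-and-carry (short the stock, invest proceeds at r, pay the dividends, go long the forward).
Profit at T = |F_mkt − F*| = |80.39 − 81.6635| = HK$1.27 per share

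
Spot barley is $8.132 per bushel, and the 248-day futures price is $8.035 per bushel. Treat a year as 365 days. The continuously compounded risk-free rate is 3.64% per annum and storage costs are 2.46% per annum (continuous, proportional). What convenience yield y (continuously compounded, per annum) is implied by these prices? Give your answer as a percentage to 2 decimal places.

F = S·e^((r+u−y)T) ⇒ (r+u−y) = ln(F/S)/T
ln(8.035/8.132) = -0.012000; /T ⇒ -0.017661
y = r + u − ln(F/S)/T = 0.0364 + 0.0246 + 0.017661 = 0.078661
y = 7.87%

7.87%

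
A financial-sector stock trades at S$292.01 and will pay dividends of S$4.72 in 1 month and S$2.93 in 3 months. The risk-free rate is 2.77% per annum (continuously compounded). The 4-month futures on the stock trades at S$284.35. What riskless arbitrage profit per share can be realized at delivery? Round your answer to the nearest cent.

S$2.68 per share

PV(dividends) I = 4.72·e^(−0.0277·1/12) + 2.93·e^(−0.0277·3/12) = 7.6189
Fair futures F* = (S − I)·e^(rT) = (292.01 − 7.6189)·e^0.009233 = 284.3911 × 1.009276 = 287.0291
Market S$284.35 < fair 287.0291: forward underpriced → reverse cash-and-carry (short the stock, invest proceeds at r, pay the dividends, go long the forward).
Profit at T = |F_mkt − F*| = |284.35 − 287.0291| = S$2.68 per share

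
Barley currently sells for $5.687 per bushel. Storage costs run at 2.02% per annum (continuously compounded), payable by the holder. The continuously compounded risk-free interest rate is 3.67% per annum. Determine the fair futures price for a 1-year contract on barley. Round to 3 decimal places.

Net carry = r + u − y = 0.0367 + 0.0202 − 0.0000 = 0.0569
F = S·e^((r+u−y)T) = 5.687 · e^(0.0569 × 12/12) = 5.687 · e^0.056900
= 5.687 × 1.058550 = $6.020 per bushel

$6.020 per bushel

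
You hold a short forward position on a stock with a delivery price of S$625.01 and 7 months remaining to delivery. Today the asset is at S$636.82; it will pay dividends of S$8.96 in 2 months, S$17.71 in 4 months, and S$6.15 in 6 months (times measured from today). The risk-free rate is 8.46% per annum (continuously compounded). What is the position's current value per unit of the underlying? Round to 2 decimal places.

PV(remaining dividends) I = 8.96·e^(−0.0846·2/12) + 17.71·e^(−0.0846·4/12) + 6.15·e^(−0.0846·6/12) = 31.9474
Current forward F = (S − I)·e^(rT) = (636.82 − 31.9474)·e^(0.0846·7/12) = 604.8726 × 1.050588 = 635.4719
Value (long) = (F − K)·e^(−rT) = (635.4719 − 625.01) × 0.951848 = 9.9581
Short position value = −(long value) = -S$9.96

-S$9.96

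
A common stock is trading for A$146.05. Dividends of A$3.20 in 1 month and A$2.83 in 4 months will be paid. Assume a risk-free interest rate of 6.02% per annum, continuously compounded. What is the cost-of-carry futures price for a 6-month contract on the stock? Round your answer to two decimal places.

PV(dividends) I = 3.20·e^(−0.0602·1/12) + 2.83·e^(−0.0602·4/12)
I = 3.1840 + 2.7738 = 5.9578
F = (S − I)·e^(rT) = (146.05 − 5.9578) · e^(0.0602·6/12)
= 140.0922 · e^0.030100 = 140.0922 × 1.030558 = A$144.37

A$144.37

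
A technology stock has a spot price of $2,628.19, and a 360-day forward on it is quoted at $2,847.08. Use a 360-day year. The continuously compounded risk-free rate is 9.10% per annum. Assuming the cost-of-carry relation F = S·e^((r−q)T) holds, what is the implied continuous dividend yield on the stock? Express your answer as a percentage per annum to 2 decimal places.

From F = S·e^((r−q)T): (r − q) = ln(F/S)/T
ln(2847.08/2628.19) = ln(1.083285) = 0.079998
(r − q) = 0.079998 / (360/360) = 0.079998
q = r − ln(F/S)/T = 0.0910 − 0.079998 = 0.011002
q = 1.10%

1.10%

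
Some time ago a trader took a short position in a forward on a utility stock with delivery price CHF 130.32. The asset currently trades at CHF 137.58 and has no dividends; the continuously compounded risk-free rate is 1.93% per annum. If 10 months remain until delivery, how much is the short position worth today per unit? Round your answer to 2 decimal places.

-CHF 9.34

Current fair forward for the remaining 10 months: F = S·e^(r·T), r = 0.0193
F = 137.58 · e^(0.0193 × 10/12) = 137.58 × 1.016213 = 139.8106
Value of long forward = (F − K)·e^(−rT) = (139.8106 − 130.32) · e^(−0.0193·10/12)
= 9.4906 × 0.984045 = 9.34
Short position value = −(long value) = -CHF 9.34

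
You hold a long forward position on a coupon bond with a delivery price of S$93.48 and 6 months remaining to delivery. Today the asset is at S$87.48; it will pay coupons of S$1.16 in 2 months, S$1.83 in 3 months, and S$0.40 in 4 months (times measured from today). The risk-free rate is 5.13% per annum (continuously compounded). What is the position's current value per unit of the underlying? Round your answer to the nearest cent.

PV(remaining coupons) I = 1.16·e^(−0.0513·2/12) + 1.83·e^(−0.0513·3/12) + 0.40·e^(−0.0513·4/12) = 3.3500
Current forward F = (S − I)·e^(rT) = (87.48 − 3.3500)·e^(0.0513·6/12) = 84.1300 × 1.025982 = 86.3159
Value (long) = (F − K)·e^(−rT) = (86.3159 − 93.48) × 0.974676 = -6.9827
Value = -S$6.98

-S$6.98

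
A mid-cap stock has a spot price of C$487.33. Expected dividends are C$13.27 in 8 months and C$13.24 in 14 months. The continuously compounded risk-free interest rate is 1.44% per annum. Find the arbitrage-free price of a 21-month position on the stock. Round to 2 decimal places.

C$472.94

PV(dividends) I = 13.27·e^(−0.0144·8/12) + 13.24·e^(−0.0144·14/12)
I = 13.1432 + 13.0194 = 26.1626
F = (S − I)·e^(rT) = (487.33 − 26.1626) · e^(0.0144·21/12)
= 461.1674 · e^0.025200 = 461.1674 × 1.025520 = C$472.94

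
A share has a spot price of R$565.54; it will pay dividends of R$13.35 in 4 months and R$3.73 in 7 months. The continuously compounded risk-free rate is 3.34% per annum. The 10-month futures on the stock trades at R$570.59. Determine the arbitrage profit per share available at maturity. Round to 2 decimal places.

PV(dividends) I = 13.35·e^(−0.0334·4/12) + 3.73·e^(−0.0334·7/12) = 16.8602
Fair futures F* = (S − I)·e^(rT) = (565.54 − 16.8602)·e^0.027833 = 548.6798 × 1.028224 = 564.1657
Market R$570.59 > fair 564.1657: forward overpriced → cash-and-carry (borrow at r, buy the stock and collect the dividends, short the forward).
Profit at T = |F_mkt − F*| = |570.59 − 564.1657| = R$6.42 per share

R$6.42 per share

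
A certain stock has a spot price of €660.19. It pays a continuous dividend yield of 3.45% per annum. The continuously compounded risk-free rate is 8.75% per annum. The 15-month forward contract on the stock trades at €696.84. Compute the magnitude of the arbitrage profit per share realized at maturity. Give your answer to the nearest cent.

€8.57 per share

Fair forward: F* = S·e^(carry·T), with carry = (r − q) = 0.0875 − 0.0345 = 0.0530
F* = 660.19 · e^(0.0530 × 15/12) = 660.19 · e^0.066250 = 660.19 × 1.068494 = €705.4091
Market €696.84 < fair €705.4091: forward underpriced → reverse cash-and-carry (short spot, go long the forward).
At maturity, profit = |F_mkt − F*| = |696.84 − 705.4091| = €8.57 per share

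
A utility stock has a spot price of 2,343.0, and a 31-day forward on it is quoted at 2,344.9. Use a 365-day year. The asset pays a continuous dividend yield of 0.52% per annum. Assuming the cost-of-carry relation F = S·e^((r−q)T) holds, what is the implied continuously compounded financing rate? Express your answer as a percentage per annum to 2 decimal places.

From F = S·e^((r−q)T): (r − q) = ln(F/S)/T
ln(2344.9/2343.0) = ln(1.000811) = 0.000811
(r − q) = 0.000811 / (31/365) = 0.009549
r = ln(F/S)/T + q = 0.009549 + 0.0052 = 0.014749
r = 1.47%

1.47%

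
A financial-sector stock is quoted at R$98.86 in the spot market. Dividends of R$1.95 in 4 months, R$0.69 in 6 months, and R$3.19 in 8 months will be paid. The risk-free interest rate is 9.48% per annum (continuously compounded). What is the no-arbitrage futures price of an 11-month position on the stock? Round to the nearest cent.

PV(dividends) I = 1.95·e^(−0.0948·4/12) + 0.69·e^(−0.0948·6/12) + 3.19·e^(−0.0948·8/12)
I = 1.8893 + 0.6581 + 2.9946 = 5.5420
F = (S − I)·e^(rT) = (98.86 − 5.5420) · e^(0.0948·11/12)
= 93.3180 · e^0.086900 = 93.3180 × 1.090788 = R$101.79

R$101.79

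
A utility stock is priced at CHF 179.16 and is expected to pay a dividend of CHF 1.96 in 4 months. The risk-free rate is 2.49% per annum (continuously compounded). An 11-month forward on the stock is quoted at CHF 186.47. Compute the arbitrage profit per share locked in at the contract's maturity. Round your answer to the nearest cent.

PV(dividends) I = 1.96·e^(−0.0249·4/12) = 1.9438
Fair forward F* = (S − I)·e^(rT) = (179.16 − 1.9438)·e^0.022825 = 177.2162 × 1.023087 = 181.3076
Market CHF 186.47 > fair 181.3076: forward overpriced → cash-and-carry (borrow at r, buy the stock and collect the dividends, short the forward).
Profit at T = |F_mkt − F*| = |186.47 − 181.3076| = CHF 5.16 per share

CHF 5.16 per share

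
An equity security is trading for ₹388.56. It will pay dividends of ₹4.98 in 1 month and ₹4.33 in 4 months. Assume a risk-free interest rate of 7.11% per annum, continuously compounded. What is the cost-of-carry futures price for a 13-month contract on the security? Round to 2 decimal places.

₹409.76

PV(dividends) I = 4.98·e^(−0.0711·1/12) + 4.33·e^(−0.0711·4/12)
I = 4.9506 + 4.2286 = 9.1792
F = (S − I)·e^(rT) = (388.56 − 9.1792) · e^(0.0711·13/12)
= 379.3808 · e^0.077025 = 379.3808 × 1.080069 = ₹409.76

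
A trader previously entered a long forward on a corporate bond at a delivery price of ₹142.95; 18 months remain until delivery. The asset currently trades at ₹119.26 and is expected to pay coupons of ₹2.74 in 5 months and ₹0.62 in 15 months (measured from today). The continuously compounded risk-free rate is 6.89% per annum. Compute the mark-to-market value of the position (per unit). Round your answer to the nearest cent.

-₹12.89

PV(remaining coupons) I = 2.74·e^(−0.0689·5/12) + 0.62·e^(−0.0689·15/12) = 3.2313
Current forward F = (S − I)·e^(rT) = (119.26 − 3.2313)·e^(0.0689·18/12) = 116.0287 × 1.108879 = 128.6618
Value (long) = (F − K)·e^(−rT) = (128.6618 − 142.95) × 0.901811 = -12.8853
Value = -₹12.89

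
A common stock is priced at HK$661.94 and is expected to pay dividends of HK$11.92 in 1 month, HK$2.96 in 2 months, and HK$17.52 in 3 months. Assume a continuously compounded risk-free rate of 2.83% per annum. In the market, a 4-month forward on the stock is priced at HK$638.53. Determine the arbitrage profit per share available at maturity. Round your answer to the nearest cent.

PV(dividends) I = 11.92·e^(−0.0283·1/12) + 2.96·e^(−0.0283·2/12) + 17.52·e^(−0.0283·3/12) = 32.2345
Fair forward F* = (S − I)·e^(rT) = (661.94 − 32.2345)·e^0.009433 = 629.7055 × 1.009478 = 635.6738
Market HK$638.53 > fair 635.6738: forward overpriced → cash-and-carry (borrow at r, buy the stock and collect the dividends, short the forward).
Profit at T = |F_mkt − F*| = |638.53 − 635.6738| = HK$2.86 per share

HK$2.86 per share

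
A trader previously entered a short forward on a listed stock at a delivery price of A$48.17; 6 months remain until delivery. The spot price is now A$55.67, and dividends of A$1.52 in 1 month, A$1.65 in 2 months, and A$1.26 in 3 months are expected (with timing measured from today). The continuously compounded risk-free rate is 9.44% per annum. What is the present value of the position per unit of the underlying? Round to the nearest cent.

-A$5.36

PV(remaining dividends) I = 1.52·e^(−0.0944·1/12) + 1.65·e^(−0.0944·2/12) + 1.26·e^(−0.0944·3/12) = 4.3629
Current forward F = (S − I)·e^(rT) = (55.67 − 4.3629)·e^(0.0944·6/12) = 51.3071 × 1.048332 = 53.7869
Value (long) = (F − K)·e^(−rT) = (53.7869 − 48.17) × 0.953897 = 5.3579
Short position value = −(long value) = -A$5.36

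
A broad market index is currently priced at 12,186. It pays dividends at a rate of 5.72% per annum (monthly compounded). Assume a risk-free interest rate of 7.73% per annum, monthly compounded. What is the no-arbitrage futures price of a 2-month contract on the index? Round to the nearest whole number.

F = S · (1+r/12)^(12T) / (1+q/12)^(12T)
= 12186 × 1.012925 / 1.009556 = 12186 × 1.003337
F = 12,227

12,227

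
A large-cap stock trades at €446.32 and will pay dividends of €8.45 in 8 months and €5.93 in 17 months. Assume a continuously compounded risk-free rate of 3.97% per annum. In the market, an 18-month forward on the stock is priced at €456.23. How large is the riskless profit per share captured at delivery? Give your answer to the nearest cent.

€2.79 per share

PV(dividends) I = 8.45·e^(−0.0397·8/12) + 5.93·e^(−0.0397·17/12) = 13.8350
Fair forward F* = (S − I)·e^(rT) = (446.32 − 13.8350)·e^0.059550 = 432.4850 × 1.061359 = 459.0218
Market €456.23 < fair 459.0218: forward underpriced → reverse cash-and-carry (short the stock, invest proceeds at r, pay the dividends, go long the forward).
Profit at T = |F_mkt − F*| = |456.23 − 459.0218| = €2.79 per share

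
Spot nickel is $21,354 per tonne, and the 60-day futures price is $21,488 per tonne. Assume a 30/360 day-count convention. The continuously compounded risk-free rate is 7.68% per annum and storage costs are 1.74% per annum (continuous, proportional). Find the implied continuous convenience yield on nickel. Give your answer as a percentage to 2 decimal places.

F = S·e^((r+u−y)T) ⇒ (r+u−y) = ln(F/S)/T
ln(21488/21354) = 0.006256; /T ⇒ 0.037536
y = r + u − ln(F/S)/T = 0.0768 + 0.0174 − 0.037536 = 0.056664
y = 5.67%

5.67%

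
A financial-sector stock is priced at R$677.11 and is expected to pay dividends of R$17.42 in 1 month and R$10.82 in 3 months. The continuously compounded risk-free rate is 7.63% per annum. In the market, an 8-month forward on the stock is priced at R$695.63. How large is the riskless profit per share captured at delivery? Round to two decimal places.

R$12.57 per share

PV(dividends) I = 17.42·e^(−0.0763·1/12) + 10.82·e^(−0.0763·3/12) = 27.9252
Fair forward F* = (S − I)·e^(rT) = (677.11 − 27.9252)·e^0.050867 = 649.1848 × 1.052183 = 683.0612
Market R$695.63 > fair 683.0612: forward overpriced → cash-and-carry (borrow at r, buy the stock and collect the dividends, short the forward).
Profit at T = |F_mkt − F*| = |695.63 − 683.0612| = R$12.57 per share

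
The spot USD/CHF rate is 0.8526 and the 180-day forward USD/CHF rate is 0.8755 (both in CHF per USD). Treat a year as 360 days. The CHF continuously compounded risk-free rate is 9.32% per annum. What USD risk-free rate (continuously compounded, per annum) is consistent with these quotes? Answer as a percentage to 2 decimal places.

F = S·e^((r_CHF − r_USD)T) ⇒ r_USD = r_CHF − ln(F/S)/T
ln(0.8755/0.8526) = 0.026505; /(180/360) = 0.053010
r_USD = 0.0932 − 0.053010 = 0.040190
r_USD = 4.02%

4.02%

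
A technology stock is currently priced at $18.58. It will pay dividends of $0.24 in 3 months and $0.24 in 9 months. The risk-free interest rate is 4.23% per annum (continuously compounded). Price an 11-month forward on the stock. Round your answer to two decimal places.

PV(dividends) I = 0.24·e^(−0.0423·3/12) + 0.24·e^(−0.0423·9/12)
I = 0.2375 + 0.2325 = 0.4700
F = (S − I)·e^(rT) = (18.58 − 0.4700) · e^(0.0423·11/12)
= 18.1100 · e^0.038775 = 18.1100 × 1.039537 = $18.83

$18.83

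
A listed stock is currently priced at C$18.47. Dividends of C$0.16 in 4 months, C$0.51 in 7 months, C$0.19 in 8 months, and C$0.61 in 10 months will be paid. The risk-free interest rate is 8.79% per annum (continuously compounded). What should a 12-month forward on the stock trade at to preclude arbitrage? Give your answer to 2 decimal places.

C$18.65

PV(dividends) I = 0.16·e^(−0.0879·4/12) + 0.51·e^(−0.0879·7/12) + 0.19·e^(−0.0879·8/12) + 0.61·e^(−0.0879·10/12)
I = 0.1554 + 0.4845 + 0.1792 + 0.5669 = 1.3860
F = (S − I)·e^(rT) = (18.47 − 1.3860) · e^(0.0879·12/12)
= 17.0840 · e^0.087900 = 17.0840 × 1.091879 = C$18.65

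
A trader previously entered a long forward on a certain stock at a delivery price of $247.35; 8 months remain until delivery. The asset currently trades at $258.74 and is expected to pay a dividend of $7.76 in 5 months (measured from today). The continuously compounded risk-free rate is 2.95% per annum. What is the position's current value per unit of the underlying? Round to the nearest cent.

PV(remaining dividends) I = 7.76·e^(−0.0295·5/12) = 7.6652
Current forward F = (S − I)·e^(rT) = (258.74 − 7.6652)·e^(0.0295·8/12) = 251.0748 × 1.019861 = 256.0614
Value (long) = (F − K)·e^(−rT) = (256.0614 − 247.35) × 0.980525 = 8.5417
Value = $8.54

$8.54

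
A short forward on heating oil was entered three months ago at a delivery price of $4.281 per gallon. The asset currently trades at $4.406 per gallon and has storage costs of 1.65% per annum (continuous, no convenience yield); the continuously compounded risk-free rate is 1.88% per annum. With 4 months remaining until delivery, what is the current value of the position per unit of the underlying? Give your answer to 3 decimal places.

-$0.176 per gallon

Current fair forward for the remaining 4 months: F = S·e^((r + u)·T), (r + u) = 0.0188 + 0.0165 = 0.0353
F = 4.406 · e^(0.0353 × 4/12) = 4.406 × 1.011836 = 4.4581
Value of long forward = (F − K)·e^(−rT) = (4.4581 − 4.281) · e^(−0.0188·4/12)
= 0.1771 × 0.993753 = 0.176
Short position value = −(long value) = -$0.176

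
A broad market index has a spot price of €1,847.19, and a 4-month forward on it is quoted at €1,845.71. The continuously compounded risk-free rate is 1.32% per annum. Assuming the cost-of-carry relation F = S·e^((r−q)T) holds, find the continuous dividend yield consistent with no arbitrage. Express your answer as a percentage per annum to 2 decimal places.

1.56%

From F = S·e^((r−q)T): (r − q) = ln(F/S)/T
ln(1845.71/1847.19) = ln(0.999199) = -0.000801
(r − q) = -0.000801 / (4/12) = -0.002403
q = r − ln(F/S)/T = 0.0132 + 0.002403 = 0.015603
q = 1.56%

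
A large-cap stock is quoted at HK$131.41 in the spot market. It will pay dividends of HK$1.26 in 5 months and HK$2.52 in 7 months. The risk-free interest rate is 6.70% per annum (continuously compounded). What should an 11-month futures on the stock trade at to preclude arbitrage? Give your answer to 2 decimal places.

PV(dividends) I = 1.26·e^(−0.0670·5/12) + 2.52·e^(−0.0670·7/12)
I = 1.2253 + 2.4234 = 3.6487
F = (S − I)·e^(rT) = (131.41 − 3.6487) · e^(0.0670·11/12)
= 127.7613 · e^0.061417 = 127.7613 × 1.063342 = HK$135.85

HK$135.85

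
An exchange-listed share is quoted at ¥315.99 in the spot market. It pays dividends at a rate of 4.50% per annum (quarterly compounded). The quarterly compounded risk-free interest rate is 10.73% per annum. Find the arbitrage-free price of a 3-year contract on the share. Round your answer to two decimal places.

F = S · (1+r/4)^(4T) / (1+q/4)^(4T)
= 315.99 × 1.373907 / 1.143674 = 315.99 × 1.201310
F = ¥379.60

¥379.60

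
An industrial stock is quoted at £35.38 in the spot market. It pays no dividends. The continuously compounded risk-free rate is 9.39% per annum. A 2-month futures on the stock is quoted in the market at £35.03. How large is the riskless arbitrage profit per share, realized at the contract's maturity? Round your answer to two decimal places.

Fair futures: F* = S·e^(carry·T), with carry = r = 0.0939
F* = 35.38 · e^(0.0939 × 2/12) = 35.38 · e^0.015650 = 35.38 × 1.015773 = £35.9380
Market £35.03 < fair £35.9380: forward underpriced → reverse cash-and-carry (short spot, go long the forward).
At maturity, profit = |F_mkt − F*| = |35.03 − 35.9380| = £0.91 per share

£0.91 per share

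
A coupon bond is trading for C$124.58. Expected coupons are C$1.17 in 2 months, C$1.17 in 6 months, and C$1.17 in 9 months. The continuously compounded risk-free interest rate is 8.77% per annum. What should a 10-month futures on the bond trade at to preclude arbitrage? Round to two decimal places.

PV(coupons) I = 1.17·e^(−0.0877·2/12) + 1.17·e^(−0.0877·6/12) + 1.17·e^(−0.0877·9/12)
I = 1.1530 + 1.1198 + 1.0955 = 3.3683
F = (S − I)·e^(rT) = (124.58 − 3.3683) · e^(0.0877·10/12)
= 121.2117 · e^0.073083 = 121.2117 × 1.075820 = C$130.40

C$130.40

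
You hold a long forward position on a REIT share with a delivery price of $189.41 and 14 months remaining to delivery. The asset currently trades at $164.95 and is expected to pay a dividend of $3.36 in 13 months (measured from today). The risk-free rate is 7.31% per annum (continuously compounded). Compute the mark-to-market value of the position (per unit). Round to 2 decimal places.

-$12.08

PV(remaining dividends) I = 3.36·e^(−0.0731·13/12) = 3.1042
Current forward F = (S − I)·e^(rT) = (164.95 − 3.1042)·e^(0.0731·14/12) = 161.8458 × 1.089026 = 176.2543
Value (long) = (F − K)·e^(−rT) = (176.2543 − 189.41) × 0.918252 = -12.0802
Value = -$12.08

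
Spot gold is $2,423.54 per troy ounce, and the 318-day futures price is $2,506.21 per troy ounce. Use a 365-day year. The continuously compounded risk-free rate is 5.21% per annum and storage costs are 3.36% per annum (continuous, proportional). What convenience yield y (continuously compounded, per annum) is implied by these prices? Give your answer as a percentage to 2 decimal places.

F = S·e^((r+u−y)T) ⇒ (r+u−y) = ln(F/S)/T
ln(2506.21/2423.54) = 0.033542; /T ⇒ 0.038499
y = r + u − ln(F/S)/T = 0.0521 + 0.0336 − 0.038499 = 0.047201
y = 4.72%

4.72%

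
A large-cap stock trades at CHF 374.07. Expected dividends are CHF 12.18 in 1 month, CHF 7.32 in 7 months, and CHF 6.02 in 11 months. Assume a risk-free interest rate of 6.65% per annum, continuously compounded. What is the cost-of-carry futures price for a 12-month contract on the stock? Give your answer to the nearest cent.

CHF 373.27

PV(dividends) I = 12.18·e^(−0.0665·1/12) + 7.32·e^(−0.0665·7/12) + 6.02·e^(−0.0665·11/12)
I = 12.1127 + 7.0415 + 5.6640 = 24.8182
F = (S − I)·e^(rT) = (374.07 − 24.8182) · e^(0.0665·12/12)
= 349.2518 · e^0.066500 = 349.2518 × 1.068761 = CHF 373.27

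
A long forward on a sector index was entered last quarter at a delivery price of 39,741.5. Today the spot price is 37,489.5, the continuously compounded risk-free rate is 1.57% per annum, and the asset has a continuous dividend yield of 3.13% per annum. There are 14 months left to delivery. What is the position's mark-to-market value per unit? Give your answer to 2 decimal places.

-2874.99

Current fair forward for the remaining 14 months: F = S·e^((r − q)·T), (r − q) = 0.0157 − 0.0313 = -0.0156
F = 37489.5 · e^(-0.0156 × 14/12) = 37489.5 × 0.98196462 = 36813.3626
Value of long forward = (F − K)·e^(−rT) = (36813.3626 − 39741.5) · e^(−0.0157·14/12)
= -2928.1374 × 0.98185006 = -2874.99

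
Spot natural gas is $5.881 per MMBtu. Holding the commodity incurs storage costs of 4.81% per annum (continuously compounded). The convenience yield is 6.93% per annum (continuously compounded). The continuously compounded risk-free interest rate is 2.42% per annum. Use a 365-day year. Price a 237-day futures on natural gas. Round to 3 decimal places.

Net carry = r + u − y = 0.0242 + 0.0481 − 0.0693 = 0.0030
F = S·e^((r+u−y)T) = 5.881 · e^(0.0030 × 237/365) = 5.881 · e^0.001948
= 5.881 × 1.001950 = $5.892 per MMBtu

$5.892 per MMBtu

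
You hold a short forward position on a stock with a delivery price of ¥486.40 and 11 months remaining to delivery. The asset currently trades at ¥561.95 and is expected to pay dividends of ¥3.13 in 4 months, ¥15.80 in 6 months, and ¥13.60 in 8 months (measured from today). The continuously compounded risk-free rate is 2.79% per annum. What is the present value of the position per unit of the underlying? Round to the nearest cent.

-¥55.80

PV(remaining dividends) I = 3.13·e^(−0.0279·4/12) + 15.80·e^(−0.0279·6/12) + 13.60·e^(−0.0279·8/12) = 32.0315
Current forward F = (S − I)·e^(rT) = (561.95 − 32.0315)·e^(0.0279·11/12) = 529.9185 × 1.025905 = 543.6460
Value (long) = (F − K)·e^(−rT) = (543.6460 − 486.40) × 0.974749 = 55.8005
Short position value = −(long value) = -¥55.80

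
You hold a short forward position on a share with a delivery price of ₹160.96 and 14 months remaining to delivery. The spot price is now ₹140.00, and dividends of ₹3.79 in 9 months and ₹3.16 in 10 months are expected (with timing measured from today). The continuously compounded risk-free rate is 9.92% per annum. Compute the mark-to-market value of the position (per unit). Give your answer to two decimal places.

₹9.80

PV(remaining dividends) I = 3.79·e^(−0.0992·9/12) + 3.16·e^(−0.0992·10/12) = 6.4275
Current forward F = (S − I)·e^(rT) = (140.00 − 6.4275)·e^(0.0992·14/12) = 133.5725 × 1.122696 = 149.9613
Value (long) = (F − K)·e^(−rT) = (149.9613 − 160.96) × 0.890713 = -9.7967
Short position value = −(long value) = ₹9.80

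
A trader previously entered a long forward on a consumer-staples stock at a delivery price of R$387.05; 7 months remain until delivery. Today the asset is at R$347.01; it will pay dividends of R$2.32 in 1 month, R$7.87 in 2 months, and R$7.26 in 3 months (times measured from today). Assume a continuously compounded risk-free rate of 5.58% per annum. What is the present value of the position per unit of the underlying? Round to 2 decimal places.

-R$44.91

PV(remaining dividends) I = 2.32·e^(−0.0558·1/12) + 7.87·e^(−0.0558·2/12) + 7.26·e^(−0.0558·3/12) = 17.2658
Current forward F = (S − I)·e^(rT) = (347.01 − 17.2658)·e^(0.0558·7/12) = 329.7442 × 1.033086 = 340.6541
Value (long) = (F − K)·e^(−rT) = (340.6541 − 387.05) × 0.967974 = -44.9100
Value = -R$44.91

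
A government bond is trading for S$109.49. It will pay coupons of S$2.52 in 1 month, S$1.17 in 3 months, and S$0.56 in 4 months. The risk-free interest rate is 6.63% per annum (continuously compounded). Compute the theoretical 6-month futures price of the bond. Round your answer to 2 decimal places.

PV(coupons) I = 2.52·e^(−0.0663·1/12) + 1.17·e^(−0.0663·3/12) + 0.56·e^(−0.0663·4/12)
I = 2.5061 + 1.1508 + 0.5478 = 4.2047
F = (S − I)·e^(rT) = (109.49 − 4.2047) · e^(0.0663·6/12)
= 105.2853 · e^0.033150 = 105.2853 × 1.033706 = S$108.83

S$108.83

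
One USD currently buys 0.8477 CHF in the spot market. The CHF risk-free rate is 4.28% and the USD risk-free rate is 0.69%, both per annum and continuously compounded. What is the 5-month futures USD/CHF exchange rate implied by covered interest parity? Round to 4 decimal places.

F = S·e^((r_CHF − r_USD)T) = 0.8477 · e^((0.0428 − 0.0069) × 5/12)
= 0.8477 · e^0.014958 = 0.8477 × 1.015070
F = 0.8605 CHF per USD

0.8605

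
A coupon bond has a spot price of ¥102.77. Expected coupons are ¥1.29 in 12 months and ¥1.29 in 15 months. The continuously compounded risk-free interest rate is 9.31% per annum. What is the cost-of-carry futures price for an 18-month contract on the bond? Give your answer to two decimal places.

¥115.50

PV(coupons) I = 1.29·e^(−0.0931·12/12) + 1.29·e^(−0.0931·15/12)
I = 1.1753 + 1.1483 = 2.3236
F = (S − I)·e^(rT) = (102.77 − 2.3236) · e^(0.0931·18/12)
= 100.4464 · e^0.139650 = 100.4464 × 1.149871 = ¥115.50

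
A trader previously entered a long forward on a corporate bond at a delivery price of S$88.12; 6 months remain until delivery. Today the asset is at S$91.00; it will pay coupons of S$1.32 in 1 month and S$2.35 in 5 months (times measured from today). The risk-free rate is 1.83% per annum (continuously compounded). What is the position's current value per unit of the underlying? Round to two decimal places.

S$0.03

PV(remaining coupons) I = 1.32·e^(−0.0183·1/12) + 2.35·e^(−0.0183·5/12) = 3.6501
Current forward F = (S − I)·e^(rT) = (91.00 − 3.6501)·e^(0.0183·6/12) = 87.3499 × 1.009192 = 88.1528
Value (long) = (F − K)·e^(−rT) = (88.1528 − 88.12) × 0.990892 = 0.0325
Value = S$0.03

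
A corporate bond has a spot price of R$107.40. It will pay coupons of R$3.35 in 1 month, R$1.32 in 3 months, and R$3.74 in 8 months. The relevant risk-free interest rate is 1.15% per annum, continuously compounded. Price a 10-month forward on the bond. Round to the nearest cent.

PV(coupons) I = 3.35·e^(−0.0115·1/12) + 1.32·e^(−0.0115·3/12) + 3.74·e^(−0.0115·8/12)
I = 3.3468 + 1.3162 + 3.7114 = 8.3744
F = (S − I)·e^(rT) = (107.40 − 8.3744) · e^(0.0115·10/12)
= 99.0256 · e^0.009583 = 99.0256 × 1.009629 = R$99.98

R$99.98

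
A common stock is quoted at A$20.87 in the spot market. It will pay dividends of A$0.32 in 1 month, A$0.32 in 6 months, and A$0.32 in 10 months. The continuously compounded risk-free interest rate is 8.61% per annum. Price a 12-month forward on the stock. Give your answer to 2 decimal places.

PV(dividends) I = 0.32·e^(−0.0861·1/12) + 0.32·e^(−0.0861·6/12) + 0.32·e^(−0.0861·10/12)
I = 0.3177 + 0.3065 + 0.2978 = 0.9220
F = (S − I)·e^(rT) = (20.87 − 0.9220) · e^(0.0861·12/12)
= 19.9480 · e^0.086100 = 19.9480 × 1.089915 = A$21.74

A$21.74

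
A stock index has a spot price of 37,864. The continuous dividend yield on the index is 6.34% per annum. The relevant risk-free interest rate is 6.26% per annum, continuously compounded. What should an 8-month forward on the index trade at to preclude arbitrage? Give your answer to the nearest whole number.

F = S·e^((r − q)T) = 37864 · e^((0.0626 − 0.0634) × 8/12)
= 37864 · e^-0.000533 = 37864 × 0.999467
F = 37,844

37,844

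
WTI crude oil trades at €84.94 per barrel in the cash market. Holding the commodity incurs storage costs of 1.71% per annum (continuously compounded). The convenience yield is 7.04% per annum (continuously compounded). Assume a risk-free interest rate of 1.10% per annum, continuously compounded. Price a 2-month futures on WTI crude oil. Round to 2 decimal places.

€84.34 per barrel

Net carry = r + u − y = 0.0110 + 0.0171 − 0.0704 = -0.0423
F = S·e^((r+u−y)T) = 84.94 · e^(-0.0423 × 2/12) = 84.94 · e^-0.007050
= 84.94 × 0.992975 = €84.34 per barrel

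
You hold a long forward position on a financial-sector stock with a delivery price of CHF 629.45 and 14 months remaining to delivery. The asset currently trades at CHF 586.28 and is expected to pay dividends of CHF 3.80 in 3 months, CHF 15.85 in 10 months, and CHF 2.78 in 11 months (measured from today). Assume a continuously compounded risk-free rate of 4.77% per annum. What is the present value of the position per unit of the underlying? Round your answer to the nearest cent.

-CHF 30.75

PV(remaining dividends) I = 3.80·e^(−0.0477·3/12) + 15.85·e^(−0.0477·10/12) + 2.78·e^(−0.0477·11/12) = 21.6483
Current forward F = (S − I)·e^(rT) = (586.28 − 21.6483)·e^(0.0477·14/12) = 564.6317 × 1.057228 = 596.9444
Value (long) = (F − K)·e^(−rT) = (596.9444 − 629.45) × 0.945870 = -30.7461
Value = -CHF 30.75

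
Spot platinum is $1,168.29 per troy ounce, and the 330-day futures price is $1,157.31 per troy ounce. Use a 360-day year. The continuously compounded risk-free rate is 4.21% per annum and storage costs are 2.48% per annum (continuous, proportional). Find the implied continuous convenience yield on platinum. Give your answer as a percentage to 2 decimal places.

F = S·e^((r+u−y)T) ⇒ (r+u−y) = ln(F/S)/T
ln(1157.31/1168.29) = -0.009443; /T ⇒ -0.010301
y = r + u − ln(F/S)/T = 0.0421 + 0.0248 + 0.010301 = 0.077201
y = 7.72%

7.72%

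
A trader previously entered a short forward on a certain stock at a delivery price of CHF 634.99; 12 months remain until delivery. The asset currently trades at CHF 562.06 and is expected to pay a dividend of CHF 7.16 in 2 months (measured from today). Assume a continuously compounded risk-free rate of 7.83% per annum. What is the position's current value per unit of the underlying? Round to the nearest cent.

CHF 32.17

PV(remaining dividends) I = 7.16·e^(−0.0783·2/12) = 7.0672
Current forward F = (S − I)·e^(rT) = (562.06 − 7.0672)·e^(0.0783·12/12) = 554.9928 × 1.081447 = 600.1953
Value (long) = (F − K)·e^(−rT) = (600.1953 − 634.99) × 0.924687 = -32.1742
Short position value = −(long value) = CHF 32.17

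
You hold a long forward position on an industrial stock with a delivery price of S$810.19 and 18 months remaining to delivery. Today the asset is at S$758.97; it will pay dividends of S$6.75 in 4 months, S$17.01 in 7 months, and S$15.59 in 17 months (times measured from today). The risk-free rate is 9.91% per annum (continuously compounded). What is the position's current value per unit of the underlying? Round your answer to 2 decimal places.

S$24.56

PV(remaining dividends) I = 6.75·e^(−0.0991·4/12) + 17.01·e^(−0.0991·7/12) + 15.59·e^(−0.0991·17/12) = 36.1332
Current forward F = (S − I)·e^(rT) = (758.97 − 36.1332)·e^(0.0991·18/12) = 722.8368 × 1.160267 = 838.6837
Value (long) = (F − K)·e^(−rT) = (838.6837 − 810.19) × 0.861871 = 24.5579
Value = S$24.56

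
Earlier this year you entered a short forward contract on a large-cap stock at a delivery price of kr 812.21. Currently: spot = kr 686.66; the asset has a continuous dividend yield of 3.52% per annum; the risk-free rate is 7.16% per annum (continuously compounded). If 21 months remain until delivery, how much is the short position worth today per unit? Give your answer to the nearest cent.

Current fair forward for the remaining 21 months: F = S·e^((r − q)·T), (r − q) = 0.0716 − 0.0352 = 0.0364
F = 686.66 · e^(0.0364 × 21/12) = 686.66 × 1.065773 = 731.8237
Value of long forward = (F − K)·e^(−rT) = (731.8237 − 812.21) · e^(−0.0716·21/12)
= -80.3863 × 0.882232 = -70.92
Short position value = −(long value) = kr 70.92

kr 70.92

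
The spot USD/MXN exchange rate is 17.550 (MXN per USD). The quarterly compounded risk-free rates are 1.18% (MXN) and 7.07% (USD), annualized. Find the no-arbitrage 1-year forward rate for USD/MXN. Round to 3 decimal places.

16.556

By covered interest parity, F = S · (1+r_MXN/4)^(4T) / (1+r_USD/4)^(4T)
= 17.550 × 1.011852 / 1.072597 = 17.550 × 0.943366
F = 16.556 MXN per USD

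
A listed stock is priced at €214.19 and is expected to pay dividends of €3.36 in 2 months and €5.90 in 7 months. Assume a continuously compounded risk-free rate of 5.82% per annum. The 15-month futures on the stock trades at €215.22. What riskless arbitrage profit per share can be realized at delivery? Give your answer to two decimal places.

PV(dividends) I = 3.36·e^(−0.0582·2/12) + 5.90·e^(−0.0582·7/12) = 9.0306
Fair futures F* = (S − I)·e^(rT) = (214.19 − 9.0306)·e^0.072750 = 205.1594 × 1.075462 = 220.6411
Market €215.22 < fair 220.6411: forward underpriced → reverse cash-and-carry (short the stock, invest proceeds at r, pay the dividends, go long the forward).
Profit at T = |F_mkt − F*| = |215.22 − 220.6411| = €5.42 per share

€5.42 per share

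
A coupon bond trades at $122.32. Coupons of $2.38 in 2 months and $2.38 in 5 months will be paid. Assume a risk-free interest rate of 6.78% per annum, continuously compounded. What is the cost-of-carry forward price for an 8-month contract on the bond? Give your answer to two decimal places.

$123.09

PV(coupons) I = 2.38·e^(−0.0678·2/12) + 2.38·e^(−0.0678·5/12)
I = 2.3533 + 2.3137 = 4.6670
F = (S − I)·e^(rT) = (122.32 − 4.6670) · e^(0.0678·8/12)
= 117.6530 · e^0.045200 = 117.6530 × 1.046237 = $123.09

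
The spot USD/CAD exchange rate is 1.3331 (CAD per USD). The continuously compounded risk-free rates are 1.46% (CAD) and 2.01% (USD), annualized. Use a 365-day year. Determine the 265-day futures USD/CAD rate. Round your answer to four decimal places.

F = S·e^((r_CAD − r_USD)T) = 1.3331 · e^((0.0146 − 0.0201) × 265/365)
= 1.3331 · e^-0.003993 = 1.3331 × 0.996015
F = 1.3278 CAD per USD

1.3278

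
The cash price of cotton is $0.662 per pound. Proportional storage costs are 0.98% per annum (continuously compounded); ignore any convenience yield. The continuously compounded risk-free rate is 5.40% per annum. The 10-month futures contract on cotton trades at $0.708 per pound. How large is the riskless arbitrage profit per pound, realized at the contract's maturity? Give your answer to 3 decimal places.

$0.010 per pound

Fair futures: F* = S·e^(carry·T), with carry = (r + u) = 0.0540 + 0.0098 = 0.0638
F* = 0.662 · e^(0.0638 × 10/12) = 0.662 · e^0.053167 = 0.662 × 1.054606 = $0.6981
Market $0.708 > fair $0.6981: forward overpriced → cash-and-carry (buy spot, short the forward).
At maturity, profit = |F_mkt − F*| = |0.708 − 0.6981| = $0.010 per pound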